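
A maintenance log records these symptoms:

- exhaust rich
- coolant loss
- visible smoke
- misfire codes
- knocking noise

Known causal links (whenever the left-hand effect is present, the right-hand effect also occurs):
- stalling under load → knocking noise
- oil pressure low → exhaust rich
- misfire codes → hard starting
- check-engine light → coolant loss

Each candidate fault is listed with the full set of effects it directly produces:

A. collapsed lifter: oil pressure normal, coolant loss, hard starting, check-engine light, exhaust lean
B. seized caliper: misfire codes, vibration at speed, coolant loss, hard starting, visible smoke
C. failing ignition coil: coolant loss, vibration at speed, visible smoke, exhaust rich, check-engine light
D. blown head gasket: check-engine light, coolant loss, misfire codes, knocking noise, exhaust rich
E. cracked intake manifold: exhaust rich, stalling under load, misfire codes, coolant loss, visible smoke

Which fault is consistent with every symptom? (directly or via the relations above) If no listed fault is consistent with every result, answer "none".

For each candidate, compare predicted effects to what was observed:
(A) collapsed lifter — fails on exhaust rich, visible smoke, misfire codes, knocking noise (predicts exhaust lean, not exhaust rich)
(B) seized caliper — does not account for exhaust rich, knocking noise
(C) failing ignition coil — does not account for misfire codes, knocking noise
(D) blown head gasket — exhaust rich match; coolant loss match; visible smoke miss; misfire codes match; knocking noise match
(E) cracked intake manifold — exhaust rich match; coolant loss match; visible smoke match; misfire codes match; knocking noise match (via stalling under load → knocking noise)
Only (E) is consistent with every observation.

E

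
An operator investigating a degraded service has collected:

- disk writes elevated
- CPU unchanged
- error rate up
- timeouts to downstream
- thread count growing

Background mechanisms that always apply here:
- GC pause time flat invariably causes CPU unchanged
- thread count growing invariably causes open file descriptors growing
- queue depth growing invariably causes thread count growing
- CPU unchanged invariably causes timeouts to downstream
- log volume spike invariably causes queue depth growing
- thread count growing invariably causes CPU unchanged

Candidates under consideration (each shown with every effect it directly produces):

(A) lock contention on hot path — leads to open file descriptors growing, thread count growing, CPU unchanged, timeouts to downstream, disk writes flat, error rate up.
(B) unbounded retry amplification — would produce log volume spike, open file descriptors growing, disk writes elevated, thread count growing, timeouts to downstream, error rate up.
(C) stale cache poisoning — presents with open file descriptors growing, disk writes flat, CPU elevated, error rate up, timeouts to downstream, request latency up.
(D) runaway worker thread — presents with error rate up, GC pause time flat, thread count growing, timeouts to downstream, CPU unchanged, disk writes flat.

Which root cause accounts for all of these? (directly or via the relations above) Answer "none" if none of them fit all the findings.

Per-candidate check:
(A) lock contention on hot path — disk writes elevated miss; CPU unchanged match; error rate up match; timeouts to downstream match; thread count growing match
(B) unbounded retry amplification — disk writes elevated match; CPU unchanged match (by thread count growing → CPU unchanged); error rate up match; timeouts to downstream match; thread count growing match
(C) stale cache poisoning — disk writes elevated miss; CPU unchanged miss; error rate up match; timeouts to downstream match; thread count growing miss
(D) runaway worker thread — fails on disk writes elevated (predicts disk writes flat, not disk writes elevated)
(B) alone accounts for all the evidence.

B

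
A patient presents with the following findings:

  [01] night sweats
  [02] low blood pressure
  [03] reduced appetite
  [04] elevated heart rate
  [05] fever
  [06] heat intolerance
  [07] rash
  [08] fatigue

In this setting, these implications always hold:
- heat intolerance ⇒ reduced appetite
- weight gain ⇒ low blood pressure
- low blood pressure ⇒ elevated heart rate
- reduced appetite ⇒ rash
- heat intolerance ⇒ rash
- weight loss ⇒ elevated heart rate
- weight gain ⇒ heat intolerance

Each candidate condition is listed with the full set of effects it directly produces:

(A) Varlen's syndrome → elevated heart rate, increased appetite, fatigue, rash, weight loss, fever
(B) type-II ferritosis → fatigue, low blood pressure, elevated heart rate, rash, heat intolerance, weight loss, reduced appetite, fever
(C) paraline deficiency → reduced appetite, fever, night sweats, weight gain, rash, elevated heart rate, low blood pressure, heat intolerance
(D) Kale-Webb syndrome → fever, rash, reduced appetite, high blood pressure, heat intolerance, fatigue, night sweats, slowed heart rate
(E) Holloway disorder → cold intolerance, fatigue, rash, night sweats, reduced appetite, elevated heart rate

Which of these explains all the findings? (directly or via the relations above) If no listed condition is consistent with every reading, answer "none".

Per-candidate check:
(A) Varlen's syndrome — night sweats -; low blood pressure -; reduced appetite -; elevated heart rate +; fever +; heat intolerance -; rash +; fatigue +
(B) type-II ferritosis — night sweats -; low blood pressure +; reduced appetite +; elevated heart rate +; fever +; heat intolerance +; rash +; fatigue +
(C) paraline deficiency — does not account for fatigue
(D) Kale-Webb syndrome — fails on low blood pressure, elevated heart rate (predicts high blood pressure, not low blood pressure; predicts slowed heart rate, not elevated heart rate)
(E) Holloway disorder — night sweats +; low blood pressure -; reduced appetite +; elevated heart rate +; fever -; heat intolerance -; rash +; fatigue +
None of the listed candidates fits everything.

none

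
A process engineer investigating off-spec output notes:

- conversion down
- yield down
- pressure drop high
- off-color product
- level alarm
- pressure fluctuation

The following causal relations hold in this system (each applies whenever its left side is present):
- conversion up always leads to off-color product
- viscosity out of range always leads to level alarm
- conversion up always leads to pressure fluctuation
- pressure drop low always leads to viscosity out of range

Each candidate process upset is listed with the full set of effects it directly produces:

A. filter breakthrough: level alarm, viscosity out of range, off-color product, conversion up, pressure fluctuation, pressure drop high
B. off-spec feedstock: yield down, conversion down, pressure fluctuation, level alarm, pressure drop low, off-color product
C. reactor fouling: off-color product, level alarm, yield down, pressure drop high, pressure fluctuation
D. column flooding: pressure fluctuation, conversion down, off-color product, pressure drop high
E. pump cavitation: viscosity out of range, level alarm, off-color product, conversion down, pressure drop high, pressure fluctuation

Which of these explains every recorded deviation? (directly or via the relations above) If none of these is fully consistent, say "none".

none

Checking each candidate against the observations:
(A) filter breakthrough — fails on conversion down, yield down (predicts conversion up, not conversion down)
(B) off-spec feedstock — fails on pressure drop high (predicts pressure drop low, not pressure drop high)
(C) reactor fouling — conversion down ✗; yield down ✓; pressure drop high ✓; off-color product ✓; level alarm ✓; pressure fluctuation ✓
(D) column flooding — conversion down ✓; yield down ✗; pressure drop high ✓; off-color product ✓; level alarm ✗; pressure fluctuation ✓
(E) pump cavitation — does not account for yield down
None of the listed candidates fits everything.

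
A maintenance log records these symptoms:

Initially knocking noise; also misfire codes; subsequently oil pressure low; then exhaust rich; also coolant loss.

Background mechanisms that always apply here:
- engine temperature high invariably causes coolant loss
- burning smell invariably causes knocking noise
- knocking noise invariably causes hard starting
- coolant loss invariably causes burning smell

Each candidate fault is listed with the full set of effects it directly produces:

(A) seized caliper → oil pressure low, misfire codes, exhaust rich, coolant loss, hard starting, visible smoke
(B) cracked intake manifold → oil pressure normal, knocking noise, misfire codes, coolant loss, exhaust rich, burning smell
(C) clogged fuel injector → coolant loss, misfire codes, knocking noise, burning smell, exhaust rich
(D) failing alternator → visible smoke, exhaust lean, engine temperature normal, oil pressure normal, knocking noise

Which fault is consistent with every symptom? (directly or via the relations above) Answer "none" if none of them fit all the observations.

A

Testing each hypothesis:
(A) seized caliper — knocking noise yes (through coolant loss → burning smell → knocking noise); misfire codes yes; oil pressure low yes; exhaust rich yes; coolant loss yes
(B) cracked intake manifold — fails on oil pressure low (predicts oil pressure normal, not oil pressure low)
(C) clogged fuel injector — does not account for oil pressure low
(D) failing alternator — fails on misfire codes, oil pressure low, exhaust rich, coolant loss (predicts oil pressure normal, not oil pressure low; predicts exhaust lean, not exhaust rich)
(A) alone accounts for all the evidence.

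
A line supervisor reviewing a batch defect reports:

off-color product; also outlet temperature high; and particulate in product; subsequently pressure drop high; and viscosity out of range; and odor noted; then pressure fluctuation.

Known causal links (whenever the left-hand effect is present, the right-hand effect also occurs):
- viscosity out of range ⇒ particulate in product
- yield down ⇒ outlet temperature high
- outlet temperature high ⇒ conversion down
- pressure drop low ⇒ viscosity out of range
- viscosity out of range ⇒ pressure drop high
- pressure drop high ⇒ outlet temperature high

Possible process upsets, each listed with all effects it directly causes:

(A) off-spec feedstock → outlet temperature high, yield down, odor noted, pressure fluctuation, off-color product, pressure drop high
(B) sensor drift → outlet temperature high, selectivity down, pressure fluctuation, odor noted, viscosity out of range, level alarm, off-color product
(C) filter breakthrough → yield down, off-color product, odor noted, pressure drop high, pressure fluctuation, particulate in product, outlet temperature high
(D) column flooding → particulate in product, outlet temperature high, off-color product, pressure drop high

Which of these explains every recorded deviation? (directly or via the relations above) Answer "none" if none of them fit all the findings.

Per-candidate check:
(A) off-spec feedstock — does not account for particulate in product, viscosity out of range
(B) sensor drift — off-color product ✓; outlet temperature high ✓; particulate in product ✓ (via viscosity out of range → particulate in product); pressure drop high ✓ (via viscosity out of range → pressure drop high); viscosity out of range ✓; odor noted ✓; pressure fluctuation ✓
(C) filter breakthrough — off-color product ✓; outlet temperature high ✓; particulate in product ✓; pressure drop high ✓; viscosity out of range ✗; odor noted ✓; pressure fluctuation ✓
(D) column flooding — does not account for viscosity out of range, odor noted, pressure fluctuation
(B) is the only candidate with no mismatches.

B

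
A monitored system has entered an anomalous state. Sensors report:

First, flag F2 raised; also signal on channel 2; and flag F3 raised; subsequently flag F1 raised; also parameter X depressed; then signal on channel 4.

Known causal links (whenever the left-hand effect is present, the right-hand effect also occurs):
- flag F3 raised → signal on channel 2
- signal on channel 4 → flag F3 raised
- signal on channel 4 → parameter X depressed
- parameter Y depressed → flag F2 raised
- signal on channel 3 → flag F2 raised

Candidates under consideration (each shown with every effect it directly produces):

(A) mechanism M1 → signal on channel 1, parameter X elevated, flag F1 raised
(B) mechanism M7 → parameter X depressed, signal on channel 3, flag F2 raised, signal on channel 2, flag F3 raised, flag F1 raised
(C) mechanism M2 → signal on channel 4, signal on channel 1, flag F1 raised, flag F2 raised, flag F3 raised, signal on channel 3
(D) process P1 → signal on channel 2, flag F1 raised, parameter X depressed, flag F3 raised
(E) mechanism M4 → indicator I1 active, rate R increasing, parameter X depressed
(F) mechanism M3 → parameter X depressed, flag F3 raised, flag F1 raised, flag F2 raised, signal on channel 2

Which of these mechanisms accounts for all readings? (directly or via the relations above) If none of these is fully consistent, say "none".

C

Per-candidate check:
(A) mechanism M1 — fails on flag F2 raised, signal on channel 2, flag F3 raised, parameter X depressed, signal on channel 4 (predicts parameter X elevated, not parameter X depressed)
(B) mechanism M7 — does not account for signal on channel 4
(C) mechanism M2 — accounts for every observation (signal on channel 2 by flag F3 raised → signal on channel 2)
(D) process P1 — flag F2 raised miss; signal on channel 2 match; flag F3 raised match; flag F1 raised match; parameter X depressed match; signal on channel 4 miss
(E) mechanism M4 — flag F2 raised miss; signal on channel 2 miss; flag F3 raised miss; flag F1 raised miss; parameter X depressed match; signal on channel 4 miss
(F) mechanism M3 — does not account for signal on channel 4
(C) is the only candidate with no mismatches.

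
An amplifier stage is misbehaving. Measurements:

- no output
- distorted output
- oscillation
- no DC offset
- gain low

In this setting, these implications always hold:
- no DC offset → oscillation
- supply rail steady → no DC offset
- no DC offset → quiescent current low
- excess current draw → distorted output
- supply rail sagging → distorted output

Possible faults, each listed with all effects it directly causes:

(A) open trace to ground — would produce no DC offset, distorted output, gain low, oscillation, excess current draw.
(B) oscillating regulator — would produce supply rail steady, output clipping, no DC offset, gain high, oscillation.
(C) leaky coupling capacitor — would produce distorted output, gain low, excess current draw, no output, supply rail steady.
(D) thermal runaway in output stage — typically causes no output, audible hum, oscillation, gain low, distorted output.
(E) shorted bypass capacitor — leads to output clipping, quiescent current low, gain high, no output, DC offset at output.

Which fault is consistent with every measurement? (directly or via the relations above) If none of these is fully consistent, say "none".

C

Checking each candidate against the observations:
(A) open trace to ground — does not account for no output
(B) oscillating regulator — fails on no output, distorted output, gain low (predicts gain high, not gain low)
(C) leaky coupling capacitor — no output yes; distorted output yes; oscillation yes (by supply rail steady → no DC offset → oscillation); no DC offset yes (by supply rail steady → no DC offset); gain low yes
(D) thermal runaway in output stage — does not account for no DC offset
(E) shorted bypass capacitor — fails on distorted output, oscillation, no DC offset, gain low (predicts DC offset at output, not no DC offset; predicts gain high, not gain low)
Only (C) is consistent with every observation.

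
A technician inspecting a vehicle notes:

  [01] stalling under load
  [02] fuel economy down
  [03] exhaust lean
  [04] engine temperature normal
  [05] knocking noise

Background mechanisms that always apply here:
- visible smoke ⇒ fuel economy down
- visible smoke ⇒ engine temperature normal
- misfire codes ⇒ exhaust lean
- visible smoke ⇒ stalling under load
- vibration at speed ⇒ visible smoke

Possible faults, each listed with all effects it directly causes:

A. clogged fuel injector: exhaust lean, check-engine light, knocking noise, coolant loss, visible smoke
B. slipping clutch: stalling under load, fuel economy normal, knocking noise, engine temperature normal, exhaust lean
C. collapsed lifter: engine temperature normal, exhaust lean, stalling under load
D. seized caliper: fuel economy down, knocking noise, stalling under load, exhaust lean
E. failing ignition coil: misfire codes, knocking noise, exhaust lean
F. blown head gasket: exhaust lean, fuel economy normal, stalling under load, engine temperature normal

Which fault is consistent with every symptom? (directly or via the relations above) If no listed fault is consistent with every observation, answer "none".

Checking each candidate against the observations:
(A) clogged fuel injector — stalling under load match (via visible smoke → stalling under load); fuel economy down match (via visible smoke → fuel economy down); exhaust lean match; engine temperature normal match (via visible smoke → engine temperature normal); knocking noise match
(B) slipping clutch — stalling under load match; fuel economy down miss; exhaust lean match; engine temperature normal match; knocking noise match
(C) collapsed lifter — stalling under load match; fuel economy down miss; exhaust lean match; engine temperature normal match; knocking noise miss
(D) seized caliper — does not account for engine temperature normal
(E) failing ignition coil — stalling under load miss; fuel economy down miss; exhaust lean match; engine temperature normal miss; knocking noise match
(F) blown head gasket — stalling under load match; fuel economy down miss; exhaust lean match; engine temperature normal match; knocking noise miss
Only (A) is consistent with every observation.

A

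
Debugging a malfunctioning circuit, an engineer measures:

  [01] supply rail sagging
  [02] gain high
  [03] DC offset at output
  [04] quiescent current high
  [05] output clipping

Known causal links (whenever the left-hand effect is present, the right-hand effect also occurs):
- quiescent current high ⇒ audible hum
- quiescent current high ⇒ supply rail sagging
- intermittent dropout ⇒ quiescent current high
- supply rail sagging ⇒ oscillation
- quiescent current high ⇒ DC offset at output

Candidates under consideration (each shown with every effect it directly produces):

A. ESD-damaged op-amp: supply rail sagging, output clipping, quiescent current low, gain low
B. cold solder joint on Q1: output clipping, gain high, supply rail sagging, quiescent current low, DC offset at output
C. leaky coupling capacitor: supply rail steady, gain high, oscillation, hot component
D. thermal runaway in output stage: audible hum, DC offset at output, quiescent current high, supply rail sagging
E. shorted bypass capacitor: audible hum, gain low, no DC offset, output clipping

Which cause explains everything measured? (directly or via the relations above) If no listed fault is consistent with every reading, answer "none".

none

Testing each hypothesis:
(A) ESD-damaged op-amp — supply rail sagging +; gain high -; DC offset at output -; quiescent current high -; output clipping +
(B) cold solder joint on Q1 — fails on quiescent current high (predicts quiescent current low, not quiescent current high)
(C) leaky coupling capacitor — fails on supply rail sagging, DC offset at output, quiescent current high, output clipping (predicts supply rail steady, not supply rail sagging)
(D) thermal runaway in output stage — supply rail sagging +; gain high -; DC offset at output +; quiescent current high +; output clipping -
(E) shorted bypass capacitor — supply rail sagging -; gain high -; DC offset at output -; quiescent current high -; output clipping +
Every candidate fails on at least one observation.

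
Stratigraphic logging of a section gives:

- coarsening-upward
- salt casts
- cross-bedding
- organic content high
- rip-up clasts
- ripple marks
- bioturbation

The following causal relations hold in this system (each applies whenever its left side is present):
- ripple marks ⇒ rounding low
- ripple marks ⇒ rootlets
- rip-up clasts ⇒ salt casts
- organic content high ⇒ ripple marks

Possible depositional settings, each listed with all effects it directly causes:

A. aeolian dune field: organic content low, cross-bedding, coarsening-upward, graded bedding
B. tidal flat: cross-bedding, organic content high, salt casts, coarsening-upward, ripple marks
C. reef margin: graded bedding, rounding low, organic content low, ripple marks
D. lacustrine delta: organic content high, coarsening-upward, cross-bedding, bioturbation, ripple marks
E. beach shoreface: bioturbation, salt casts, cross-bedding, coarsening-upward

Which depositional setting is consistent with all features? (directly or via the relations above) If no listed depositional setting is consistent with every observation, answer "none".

none

Checking each candidate against the observations:
(A) aeolian dune field — coarsening-upward yes; salt casts NO; cross-bedding yes; organic content high NO; rip-up clasts NO; ripple marks NO; bioturbation NO
(B) tidal flat — does not account for rip-up clasts, bioturbation
(C) reef margin — coarsening-upward NO; salt casts NO; cross-bedding NO; organic content high NO; rip-up clasts NO; ripple marks yes; bioturbation NO
(D) lacustrine delta — coarsening-upward yes; salt casts NO; cross-bedding yes; organic content high yes; rip-up clasts NO; ripple marks yes; bioturbation yes
(E) beach shoreface — coarsening-upward yes; salt casts yes; cross-bedding yes; organic content high NO; rip-up clasts NO; ripple marks NO; bioturbation yes
No candidate is consistent with all observations.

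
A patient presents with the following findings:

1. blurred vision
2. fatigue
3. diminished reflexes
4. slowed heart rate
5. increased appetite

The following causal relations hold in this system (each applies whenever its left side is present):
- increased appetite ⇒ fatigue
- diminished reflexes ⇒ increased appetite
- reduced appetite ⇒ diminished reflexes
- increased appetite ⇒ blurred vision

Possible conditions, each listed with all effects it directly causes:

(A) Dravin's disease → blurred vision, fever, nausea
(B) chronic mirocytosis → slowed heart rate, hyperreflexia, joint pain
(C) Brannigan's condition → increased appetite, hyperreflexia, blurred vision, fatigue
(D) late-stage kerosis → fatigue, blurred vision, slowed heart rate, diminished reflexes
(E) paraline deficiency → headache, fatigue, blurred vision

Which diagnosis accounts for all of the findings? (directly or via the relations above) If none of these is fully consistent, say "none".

Per-candidate check:
(A) Dravin's disease — does not account for fatigue, diminished reflexes, slowed heart rate, increased appetite
(B) chronic mirocytosis — blurred vision miss; fatigue miss; diminished reflexes miss; slowed heart rate match; increased appetite miss
(C) Brannigan's condition — blurred vision match; fatigue match; diminished reflexes miss; slowed heart rate miss; increased appetite match
(D) late-stage kerosis — blurred vision match; fatigue match; diminished reflexes match; slowed heart rate match; increased appetite match (via diminished reflexes → increased appetite)
(E) paraline deficiency — does not account for diminished reflexes, slowed heart rate, increased appetite
(D) is the only candidate with no mismatches.

D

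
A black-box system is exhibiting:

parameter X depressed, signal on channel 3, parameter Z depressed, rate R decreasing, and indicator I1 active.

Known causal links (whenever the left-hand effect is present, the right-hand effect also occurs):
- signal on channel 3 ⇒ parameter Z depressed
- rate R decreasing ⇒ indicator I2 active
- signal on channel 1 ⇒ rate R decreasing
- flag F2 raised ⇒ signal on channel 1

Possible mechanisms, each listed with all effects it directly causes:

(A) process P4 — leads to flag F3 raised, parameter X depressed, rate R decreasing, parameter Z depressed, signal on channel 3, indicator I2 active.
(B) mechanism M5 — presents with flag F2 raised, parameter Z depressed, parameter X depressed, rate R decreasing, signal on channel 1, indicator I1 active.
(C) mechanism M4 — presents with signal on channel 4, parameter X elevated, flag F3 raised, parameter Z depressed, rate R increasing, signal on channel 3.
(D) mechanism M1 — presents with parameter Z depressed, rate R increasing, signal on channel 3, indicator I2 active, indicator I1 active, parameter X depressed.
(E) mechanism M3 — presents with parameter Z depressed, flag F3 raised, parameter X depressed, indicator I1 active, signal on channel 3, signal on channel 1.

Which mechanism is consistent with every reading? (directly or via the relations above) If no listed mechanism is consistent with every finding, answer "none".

E

Checking each candidate against the observations:
(A) process P4 — parameter X depressed match; signal on channel 3 match; parameter Z depressed match; rate R decreasing match; indicator I1 active miss
(B) mechanism M5 — parameter X depressed match; signal on channel 3 miss; parameter Z depressed match; rate R decreasing match; indicator I1 active match
(C) mechanism M4 — fails on parameter X depressed, rate R decreasing, indicator I1 active (predicts parameter X elevated, not parameter X depressed; predicts rate R increasing, not rate R decreasing)
(D) mechanism M1 — fails on rate R decreasing (predicts rate R increasing, not rate R decreasing)
(E) mechanism M3 — parameter X depressed match; signal on channel 3 match; parameter Z depressed match; rate R decreasing match (through signal on channel 1 → rate R decreasing); indicator I1 active match
(E) is the only candidate with no mismatches.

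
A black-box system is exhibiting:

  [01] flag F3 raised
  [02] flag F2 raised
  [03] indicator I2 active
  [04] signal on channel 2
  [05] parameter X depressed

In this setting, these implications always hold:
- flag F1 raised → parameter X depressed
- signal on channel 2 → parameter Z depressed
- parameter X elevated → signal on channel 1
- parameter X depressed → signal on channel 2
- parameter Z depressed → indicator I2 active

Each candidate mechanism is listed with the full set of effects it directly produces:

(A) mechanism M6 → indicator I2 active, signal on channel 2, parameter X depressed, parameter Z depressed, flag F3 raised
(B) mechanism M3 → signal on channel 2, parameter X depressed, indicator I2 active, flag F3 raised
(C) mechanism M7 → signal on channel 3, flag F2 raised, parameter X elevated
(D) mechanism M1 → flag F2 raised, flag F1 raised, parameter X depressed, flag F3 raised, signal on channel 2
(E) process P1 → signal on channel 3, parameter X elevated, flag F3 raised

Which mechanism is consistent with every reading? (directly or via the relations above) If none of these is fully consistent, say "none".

D

Testing each hypothesis:
(A) mechanism M6 — does not account for flag F2 raised
(B) mechanism M3 — flag F3 raised +; flag F2 raised -; indicator I2 active +; signal on channel 2 +; parameter X depressed +
(C) mechanism M7 — flag F3 raised -; flag F2 raised +; indicator I2 active -; signal on channel 2 -; parameter X depressed -
(D) mechanism M1 — flag F3 raised +; flag F2 raised +; indicator I2 active + (via signal on channel 2 → parameter Z depressed → indicator I2 active); signal on channel 2 +; parameter X depressed +
(E) process P1 — fails on flag F2 raised, indicator I2 active, signal on channel 2, parameter X depressed (predicts parameter X elevated, not parameter X depressed)
(D) alone accounts for all the evidence.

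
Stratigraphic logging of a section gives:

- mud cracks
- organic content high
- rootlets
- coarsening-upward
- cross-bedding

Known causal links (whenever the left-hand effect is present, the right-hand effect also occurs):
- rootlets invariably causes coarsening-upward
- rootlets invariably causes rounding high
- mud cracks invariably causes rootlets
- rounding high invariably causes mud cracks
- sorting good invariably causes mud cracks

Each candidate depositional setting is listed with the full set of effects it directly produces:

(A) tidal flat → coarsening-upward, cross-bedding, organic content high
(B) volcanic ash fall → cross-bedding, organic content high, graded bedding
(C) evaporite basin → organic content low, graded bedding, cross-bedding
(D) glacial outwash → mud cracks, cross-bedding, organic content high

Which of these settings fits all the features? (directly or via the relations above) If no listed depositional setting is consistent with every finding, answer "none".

For each candidate, compare predicted effects to what was observed:
(A) tidal flat — mud cracks NO; organic content high yes; rootlets NO; coarsening-upward yes; cross-bedding yes
(B) volcanic ash fall — mud cracks NO; organic content high yes; rootlets NO; coarsening-upward NO; cross-bedding yes
(C) evaporite basin — mud cracks NO; organic content high NO; rootlets NO; coarsening-upward NO; cross-bedding yes
(D) glacial outwash — accounts for every observation (rootlets through mud cracks → rootlets)
Only (D) is consistent with every observation.

D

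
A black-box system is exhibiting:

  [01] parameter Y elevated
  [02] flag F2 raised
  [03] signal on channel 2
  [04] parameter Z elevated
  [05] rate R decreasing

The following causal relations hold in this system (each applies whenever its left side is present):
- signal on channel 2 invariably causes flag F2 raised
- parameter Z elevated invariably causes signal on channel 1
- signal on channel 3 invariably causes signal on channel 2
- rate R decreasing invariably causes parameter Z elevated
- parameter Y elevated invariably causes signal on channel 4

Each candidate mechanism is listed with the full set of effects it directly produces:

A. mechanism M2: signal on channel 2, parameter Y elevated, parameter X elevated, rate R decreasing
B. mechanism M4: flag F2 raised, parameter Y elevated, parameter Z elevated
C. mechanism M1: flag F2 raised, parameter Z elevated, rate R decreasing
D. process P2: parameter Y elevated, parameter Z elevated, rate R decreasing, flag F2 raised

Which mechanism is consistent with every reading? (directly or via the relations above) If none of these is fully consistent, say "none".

A

Checking each candidate against the observations:
(A) mechanism M2 — accounts for every observation (flag F2 raised by signal on channel 2 → flag F2 raised)
(B) mechanism M4 — parameter Y elevated match; flag F2 raised match; signal on channel 2 miss; parameter Z elevated match; rate R decreasing miss
(C) mechanism M1 — does not account for parameter Y elevated, signal on channel 2
(D) process P2 — parameter Y elevated match; flag F2 raised match; signal on channel 2 miss; parameter Z elevated match; rate R decreasing match
(A) is the only candidate with no mismatches.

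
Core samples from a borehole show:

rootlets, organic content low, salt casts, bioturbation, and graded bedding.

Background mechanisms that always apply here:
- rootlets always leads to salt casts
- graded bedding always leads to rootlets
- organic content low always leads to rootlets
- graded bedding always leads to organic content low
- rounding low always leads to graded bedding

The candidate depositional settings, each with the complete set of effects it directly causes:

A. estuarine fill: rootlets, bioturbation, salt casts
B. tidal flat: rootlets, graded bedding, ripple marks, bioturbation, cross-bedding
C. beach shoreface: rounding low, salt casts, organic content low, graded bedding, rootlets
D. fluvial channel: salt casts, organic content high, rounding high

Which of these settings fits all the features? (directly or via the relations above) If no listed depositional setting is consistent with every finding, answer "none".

B

Checking each candidate against the observations:
(A) estuarine fill — rootlets ✓; organic content low ✗; salt casts ✓; bioturbation ✓; graded bedding ✗
(B) tidal flat — rootlets ✓; organic content low ✓ (through graded bedding → organic content low); salt casts ✓ (through rootlets → salt casts); bioturbation ✓; graded bedding ✓
(C) beach shoreface — rootlets ✓; organic content low ✓; salt casts ✓; bioturbation ✗; graded bedding ✓
(D) fluvial channel — rootlets ✗; organic content low ✗; salt casts ✓; bioturbation ✗; graded bedding ✗
(B) alone accounts for all the evidence.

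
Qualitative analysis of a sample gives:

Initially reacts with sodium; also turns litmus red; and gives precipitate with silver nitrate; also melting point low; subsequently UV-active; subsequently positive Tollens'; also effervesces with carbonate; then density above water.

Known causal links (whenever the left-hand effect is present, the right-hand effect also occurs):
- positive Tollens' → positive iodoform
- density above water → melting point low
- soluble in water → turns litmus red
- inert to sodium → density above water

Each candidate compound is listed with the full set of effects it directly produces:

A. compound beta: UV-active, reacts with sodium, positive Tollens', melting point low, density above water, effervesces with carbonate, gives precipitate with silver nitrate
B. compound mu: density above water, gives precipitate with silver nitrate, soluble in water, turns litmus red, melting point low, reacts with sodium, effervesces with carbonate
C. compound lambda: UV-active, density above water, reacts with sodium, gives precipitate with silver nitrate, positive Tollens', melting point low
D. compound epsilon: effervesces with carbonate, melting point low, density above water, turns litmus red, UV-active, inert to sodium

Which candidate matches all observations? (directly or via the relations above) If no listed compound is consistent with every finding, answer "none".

none

For each candidate, compare predicted effects to what was observed:
(A) compound beta — reacts with sodium ✓; turns litmus red ✗; gives precipitate with silver nitrate ✓; melting point low ✓; UV-active ✓; positive Tollens' ✓; effervesces with carbonate ✓; density above water ✓
(B) compound mu — reacts with sodium ✓; turns litmus red ✓; gives precipitate with silver nitrate ✓; melting point low ✓; UV-active ✗; positive Tollens' ✗; effervesces with carbonate ✓; density above water ✓
(C) compound lambda — does not account for turns litmus red, effervesces with carbonate
(D) compound epsilon — fails on reacts with sodium, gives precipitate with silver nitrate, positive Tollens' (predicts inert to sodium, not reacts with sodium)
None of the listed candidates fits everything.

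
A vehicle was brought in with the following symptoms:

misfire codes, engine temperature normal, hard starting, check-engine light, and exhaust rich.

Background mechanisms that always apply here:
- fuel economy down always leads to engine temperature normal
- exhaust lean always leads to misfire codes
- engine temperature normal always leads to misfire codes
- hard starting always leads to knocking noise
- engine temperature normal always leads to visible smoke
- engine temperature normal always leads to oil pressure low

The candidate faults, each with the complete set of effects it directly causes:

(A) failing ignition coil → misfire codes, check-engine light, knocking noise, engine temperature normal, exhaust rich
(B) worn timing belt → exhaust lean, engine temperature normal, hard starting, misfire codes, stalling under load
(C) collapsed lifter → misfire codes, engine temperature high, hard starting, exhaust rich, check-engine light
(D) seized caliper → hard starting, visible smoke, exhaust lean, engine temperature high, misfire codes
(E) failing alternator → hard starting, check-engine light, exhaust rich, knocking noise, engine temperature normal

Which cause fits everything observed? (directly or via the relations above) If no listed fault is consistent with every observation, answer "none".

E

For each candidate, compare predicted effects to what was observed:
(A) failing ignition coil — misfire codes +; engine temperature normal +; hard starting -; check-engine light +; exhaust rich +
(B) worn timing belt — fails on check-engine light, exhaust rich (predicts exhaust lean, not exhaust rich)
(C) collapsed lifter — misfire codes +; engine temperature normal -; hard starting +; check-engine light +; exhaust rich +
(D) seized caliper — misfire codes +; engine temperature normal -; hard starting +; check-engine light -; exhaust rich -
(E) failing alternator — misfire codes + (through engine temperature normal → misfire codes); engine temperature normal +; hard starting +; check-engine light +; exhaust rich +
(E) alone accounts for all the evidence.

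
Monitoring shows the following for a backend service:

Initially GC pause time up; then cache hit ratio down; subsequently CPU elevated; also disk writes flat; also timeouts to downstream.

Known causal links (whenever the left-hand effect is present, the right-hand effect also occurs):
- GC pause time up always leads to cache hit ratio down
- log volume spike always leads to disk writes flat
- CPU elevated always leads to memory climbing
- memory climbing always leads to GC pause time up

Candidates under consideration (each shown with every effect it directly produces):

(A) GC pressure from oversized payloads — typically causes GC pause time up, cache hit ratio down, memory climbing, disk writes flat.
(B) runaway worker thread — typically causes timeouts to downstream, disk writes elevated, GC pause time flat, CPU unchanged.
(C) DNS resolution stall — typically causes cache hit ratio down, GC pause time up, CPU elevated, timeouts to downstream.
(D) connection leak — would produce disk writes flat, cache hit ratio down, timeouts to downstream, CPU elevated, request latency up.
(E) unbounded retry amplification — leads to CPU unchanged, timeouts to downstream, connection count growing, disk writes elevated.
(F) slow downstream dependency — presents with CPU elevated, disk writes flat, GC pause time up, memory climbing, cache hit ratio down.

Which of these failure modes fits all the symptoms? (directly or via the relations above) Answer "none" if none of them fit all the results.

Checking each candidate against the observations:
(A) GC pressure from oversized payloads — does not account for CPU elevated, timeouts to downstream
(B) runaway worker thread — fails on GC pause time up, cache hit ratio down, CPU elevated, disk writes flat (predicts GC pause time flat, not GC pause time up; predicts CPU unchanged, not CPU elevated; predicts disk writes elevated, not disk writes flat)
(C) DNS resolution stall — GC pause time up yes; cache hit ratio down yes; CPU elevated yes; disk writes flat NO; timeouts to downstream yes
(D) connection leak — GC pause time up yes (by CPU elevated → memory climbing → GC pause time up); cache hit ratio down yes; CPU elevated yes; disk writes flat yes; timeouts to downstream yes
(E) unbounded retry amplification — fails on GC pause time up, cache hit ratio down, CPU elevated, disk writes flat (predicts CPU unchanged, not CPU elevated; predicts disk writes elevated, not disk writes flat)
(F) slow downstream dependency — GC pause time up yes; cache hit ratio down yes; CPU elevated yes; disk writes flat yes; timeouts to downstream NO
(D) alone accounts for all the evidence.

D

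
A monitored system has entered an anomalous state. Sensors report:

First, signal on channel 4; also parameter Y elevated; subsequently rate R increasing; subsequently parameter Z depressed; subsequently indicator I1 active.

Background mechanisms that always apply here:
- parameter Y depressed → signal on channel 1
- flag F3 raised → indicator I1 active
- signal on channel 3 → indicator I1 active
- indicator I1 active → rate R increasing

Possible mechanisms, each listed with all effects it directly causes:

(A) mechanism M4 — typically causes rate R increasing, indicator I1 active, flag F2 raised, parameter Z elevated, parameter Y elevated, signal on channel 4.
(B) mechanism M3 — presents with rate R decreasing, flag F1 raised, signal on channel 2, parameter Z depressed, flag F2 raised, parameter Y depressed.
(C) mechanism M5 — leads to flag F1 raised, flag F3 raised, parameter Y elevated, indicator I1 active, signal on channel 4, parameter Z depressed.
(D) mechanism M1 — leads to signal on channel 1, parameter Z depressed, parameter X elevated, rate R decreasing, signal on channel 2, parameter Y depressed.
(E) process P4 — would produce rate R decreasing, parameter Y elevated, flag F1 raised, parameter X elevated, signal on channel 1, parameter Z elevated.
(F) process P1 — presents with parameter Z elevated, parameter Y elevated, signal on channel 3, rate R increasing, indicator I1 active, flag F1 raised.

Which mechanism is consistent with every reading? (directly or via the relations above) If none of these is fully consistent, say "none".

Checking each candidate against the observations:
(A) mechanism M4 — fails on parameter Z depressed (predicts parameter Z elevated, not parameter Z depressed)
(B) mechanism M3 — signal on channel 4 miss; parameter Y elevated miss; rate R increasing miss; parameter Z depressed match; indicator I1 active miss
(C) mechanism M5 — accounts for every observation (rate R increasing through indicator I1 active → rate R increasing)
(D) mechanism M1 — fails on signal on channel 4, parameter Y elevated, rate R increasing, indicator I1 active (predicts parameter Y depressed, not parameter Y elevated; predicts rate R decreasing, not rate R increasing)
(E) process P4 — fails on signal on channel 4, rate R increasing, parameter Z depressed, indicator I1 active (predicts rate R decreasing, not rate R increasing; predicts parameter Z elevated, not parameter Z depressed)
(F) process P1 — fails on signal on channel 4, parameter Z depressed (predicts parameter Z elevated, not parameter Z depressed)
Only (C) is consistent with every observation.

C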